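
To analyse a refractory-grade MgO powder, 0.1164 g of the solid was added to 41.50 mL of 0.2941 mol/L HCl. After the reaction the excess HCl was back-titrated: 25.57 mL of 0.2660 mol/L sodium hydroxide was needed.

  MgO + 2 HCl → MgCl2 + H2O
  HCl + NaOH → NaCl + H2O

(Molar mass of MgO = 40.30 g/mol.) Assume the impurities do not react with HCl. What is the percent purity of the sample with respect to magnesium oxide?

n(HCl) added = 0.04150 × 0.2941 = 0.01221 mol
n(NaOH) used in back-titration = 0.02557 × 0.2660 = 6.802 × 10^-3 mol
n(HCl) left over = 6.802 × 10^-3 mol (1:1 ratio)
n(HCl) consumed by analyte = 0.01221 − 6.802 × 10^-3 = 5.404 × 10^-3 mol
From the 1:2 ratio, n(MgO) = 1/2 × 5.404 × 10^-3 = 2.702 × 10^-3 mol
mass of MgO = 2.702 × 10^-3 × 40.30 = 0.1089 g
% MgO = 0.1089 / 0.1164 × 100 = 93.54 %

93.54 %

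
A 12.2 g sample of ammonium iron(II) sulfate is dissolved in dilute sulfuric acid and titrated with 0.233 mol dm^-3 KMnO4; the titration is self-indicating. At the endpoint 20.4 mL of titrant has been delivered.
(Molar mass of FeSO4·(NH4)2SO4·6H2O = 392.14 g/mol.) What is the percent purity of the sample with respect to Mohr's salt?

76.4 %

MnO4^- + 5 Fe^2+ + 8 H^+ → Mn^2+ + 5 Fe^3+ + 4 H2O
n(KMnO4) = 0.0204 L × 0.233 mol/L = 4.75 × 10^-3 mol
From the 5:1 ratio, n(FeSO4·(NH4)2SO4·6H2O) = 5/1 × 4.75 × 10^-3 = 0.0238 mol
mass of FeSO4·(NH4)2SO4·6H2O = 0.0238 × 392.14 g/mol = 9.32 g
% FeSO4·(NH4)2SO4·6H2O = 9.32 / 12.2 × 100 = 76.4 %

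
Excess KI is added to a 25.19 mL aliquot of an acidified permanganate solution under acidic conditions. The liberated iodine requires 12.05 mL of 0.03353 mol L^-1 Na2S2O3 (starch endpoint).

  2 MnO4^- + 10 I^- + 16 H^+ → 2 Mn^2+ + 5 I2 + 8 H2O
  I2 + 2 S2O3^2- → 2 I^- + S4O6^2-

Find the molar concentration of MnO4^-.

n(S2O3^2-) = 0.01205 × 0.03353 = 4.040 × 10^-4 mol
n(I2) = n(S2O3^2-)/2 = 2.020 × 10^-4 mol
From the 2:5 ratio, n(MnO4^-) in the aliquot = 2/5 × 2.020 × 10^-4 = 8.081 × 10^-5 mol
[MnO4^-] = 8.081 × 10^-5 / 0.02519 = 0.003208 mol/L

0.003208 mol/L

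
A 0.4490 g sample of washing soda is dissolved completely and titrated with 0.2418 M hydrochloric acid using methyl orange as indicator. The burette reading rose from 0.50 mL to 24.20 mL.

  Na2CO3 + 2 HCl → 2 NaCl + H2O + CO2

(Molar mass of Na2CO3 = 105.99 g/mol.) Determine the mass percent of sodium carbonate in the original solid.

n(HCl) = 0.02370 L × 0.2418 mol/L = 5.731 × 10^-3 mol
From the 1:2 ratio, n(Na2CO3) = 1/2 × 5.731 × 10^-3 = 2.865 × 10^-3 mol
mass of Na2CO3 = 2.865 × 10^-3 × 105.99 g/mol = 0.3037 g
% Na2CO3 = 0.3037 / 0.4490 × 100 = 67.64 %

67.64 %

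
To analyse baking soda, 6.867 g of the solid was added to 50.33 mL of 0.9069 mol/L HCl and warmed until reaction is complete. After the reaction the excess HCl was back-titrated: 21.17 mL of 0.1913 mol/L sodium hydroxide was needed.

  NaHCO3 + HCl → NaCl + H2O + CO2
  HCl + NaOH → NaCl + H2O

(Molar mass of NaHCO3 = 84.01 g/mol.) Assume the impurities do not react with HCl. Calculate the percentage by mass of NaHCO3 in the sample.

n(HCl) added = 0.05033 × 0.9069 = 0.04564 mol
n(NaOH) used in back-titration = 0.02117 × 0.1913 = 4.050 × 10^-3 mol
n(HCl) left over = 4.050 × 10^-3 mol (1:1 ratio)
n(HCl) consumed by analyte = 0.04564 − 4.050 × 10^-3 = 0.04159 mol
n(NaHCO3) = 0.04159 mol (1:1 ratio)
mass of NaHCO3 = 0.04159 × 84.01 = 3.494 g
% NaHCO3 = 3.494 / 6.867 × 100 = 50.89 %

50.89 %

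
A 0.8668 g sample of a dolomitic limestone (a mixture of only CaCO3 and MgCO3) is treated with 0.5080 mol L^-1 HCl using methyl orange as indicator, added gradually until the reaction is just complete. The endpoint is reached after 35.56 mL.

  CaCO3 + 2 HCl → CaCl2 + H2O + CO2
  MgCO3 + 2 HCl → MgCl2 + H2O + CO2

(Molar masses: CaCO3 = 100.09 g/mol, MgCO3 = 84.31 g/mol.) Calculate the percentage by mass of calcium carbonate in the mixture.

77.05 %

n(HCl) = 0.03556 × 0.5080 = 0.01806 mol
Let x = n(CaCO3), y = n(MgCO3).
Titrant: 2x + 2y = 0.01806;  mass: 100.09x + 84.31y = 0.8668
Solving, x = 6.672 × 10^-3 mol, y = 2.360 × 10^-3 mol
mass of CaCO3 = 6.672 × 10^-3 × 100.09 = 0.6678 g
% CaCO3 = 0.6678 / 0.8668 × 100 = 77.05 %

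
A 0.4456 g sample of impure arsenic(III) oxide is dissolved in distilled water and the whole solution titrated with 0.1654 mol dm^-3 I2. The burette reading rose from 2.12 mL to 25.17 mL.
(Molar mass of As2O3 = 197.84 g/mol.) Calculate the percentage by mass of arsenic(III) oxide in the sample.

84.63 %

As2O3 + 2 I2 + 2 H2O → As2O5 + 4 HI
n(I2) = 0.02305 L × 0.1654 mol/L = 3.812 × 10^-3 mol
From the 1:2 ratio, n(As2O3) = 1/2 × 3.812 × 10^-3 = 1.906 × 10^-3 mol
mass of As2O3 = 1.906 × 10^-3 × 197.84 g/mol = 0.3771 g
% As2O3 = 0.3771 / 0.4456 × 100 = 84.63 %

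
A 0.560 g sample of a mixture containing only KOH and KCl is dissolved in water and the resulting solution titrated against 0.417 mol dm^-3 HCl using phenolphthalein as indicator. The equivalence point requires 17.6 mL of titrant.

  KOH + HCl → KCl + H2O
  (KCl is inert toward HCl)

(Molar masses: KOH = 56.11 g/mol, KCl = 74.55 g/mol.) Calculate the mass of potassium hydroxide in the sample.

n(HCl) = 0.0176 × 0.417 = 7.34 × 10^-3 mol
Let x = n(KOH), y = n(KCl).
Titrant: 1x = 7.34 × 10^-3;  mass: 56.11x + 74.55y = 0.560
Solving, x = 7.34 × 10^-3 mol, y = 1.99 × 10^-3 mol
mass of KOH = 7.34 × 10^-3 × 56.11 = 0.412 g

0.412 g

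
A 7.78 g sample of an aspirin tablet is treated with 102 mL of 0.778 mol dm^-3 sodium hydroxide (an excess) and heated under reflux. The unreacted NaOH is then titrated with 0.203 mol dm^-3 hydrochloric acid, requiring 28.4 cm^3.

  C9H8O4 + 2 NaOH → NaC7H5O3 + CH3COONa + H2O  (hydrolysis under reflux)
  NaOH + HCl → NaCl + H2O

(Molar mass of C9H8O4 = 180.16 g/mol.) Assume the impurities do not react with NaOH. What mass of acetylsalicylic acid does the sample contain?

6.63 g

n(NaOH) added = 0.102 × 0.778 = 0.0794 mol
n(HCl) used in back-titration = 0.0284 × 0.203 = 5.77 × 10^-3 mol
n(NaOH) left over = 5.77 × 10^-3 mol (1:1 ratio)
n(NaOH) consumed by analyte = 0.0794 − 5.77 × 10^-3 = 0.0736 mol
From the 1:2 ratio, n(C9H8O4) = 1/2 × 0.0736 = 0.0368 mol
mass of C9H8O4 = 0.0368 × 180.16 = 6.63 g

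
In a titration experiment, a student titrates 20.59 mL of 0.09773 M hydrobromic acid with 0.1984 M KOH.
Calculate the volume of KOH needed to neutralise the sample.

10.14 mL

HBr + KOH → KBr + H2O
n(HBr) = 0.02059 L × 0.09773 mol/L = 2.012 × 10^-3 mol
n(KOH) = 2.012 × 10^-3 mol (1:1 stoichiometry)
V(KOH) = 2.012 × 10^-3 mol / 0.1984 mol/L = 0.01014 L = 10.14 mL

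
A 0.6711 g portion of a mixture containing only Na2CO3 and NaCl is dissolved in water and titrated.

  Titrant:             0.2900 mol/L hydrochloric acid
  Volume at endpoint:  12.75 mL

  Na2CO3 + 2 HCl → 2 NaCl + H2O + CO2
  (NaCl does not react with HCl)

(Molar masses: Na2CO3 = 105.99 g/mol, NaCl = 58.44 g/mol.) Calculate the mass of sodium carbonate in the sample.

n(HCl) = 0.01275 × 0.2900 = 3.697 × 10^-3 mol
Let x = n(Na2CO3), y = n(NaCl).
Titrant: 2x = 3.697 × 10^-3;  mass: 105.99x + 58.44y = 0.6711
Solving, x = 1.849 × 10^-3 mol, y = 8.131 × 10^-3 mol
mass of Na2CO3 = 1.849 × 10^-3 × 105.99 = 0.1959 g

0.1959 g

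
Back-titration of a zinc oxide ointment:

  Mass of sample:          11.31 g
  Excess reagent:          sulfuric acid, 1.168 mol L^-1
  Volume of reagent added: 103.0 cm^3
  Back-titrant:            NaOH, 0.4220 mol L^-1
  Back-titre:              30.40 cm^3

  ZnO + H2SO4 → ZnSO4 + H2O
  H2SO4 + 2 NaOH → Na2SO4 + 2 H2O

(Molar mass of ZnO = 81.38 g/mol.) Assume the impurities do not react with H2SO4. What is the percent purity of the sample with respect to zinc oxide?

81.95 %

n(H2SO4) added = 0.1030 × 1.168 = 0.1203 mol
n(NaOH) used in back-titration = 0.03040 × 0.4220 = 0.01283 mol
From the 1:2 ratio, n(H2SO4) left over = 1/2 × 0.01283 = 6.414 × 10^-3 mol
n(H2SO4) consumed by analyte = 0.1203 − 6.414 × 10^-3 = 0.1139 mol
n(ZnO) = 0.1139 mol (1:1 ratio)
mass of ZnO = 0.1139 × 81.38 = 9.268 g
% ZnO = 9.268 / 11.31 × 100 = 81.95 %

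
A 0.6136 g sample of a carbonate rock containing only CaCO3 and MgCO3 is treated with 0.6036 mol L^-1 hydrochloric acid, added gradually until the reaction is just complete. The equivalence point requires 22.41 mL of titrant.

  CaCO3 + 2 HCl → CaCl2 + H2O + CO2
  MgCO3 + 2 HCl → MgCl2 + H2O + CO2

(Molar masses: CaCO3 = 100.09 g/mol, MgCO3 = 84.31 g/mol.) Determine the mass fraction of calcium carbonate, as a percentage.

44.85 %

n(HCl) = 0.02241 × 0.6036 = 0.01353 mol
Let x = n(CaCO3), y = n(MgCO3).
Titrant: 2x + 2y = 0.01353;  mass: 100.09x + 84.31y = 0.6136
Solving, x = 2.749 × 10^-3 mol, y = 4.014 × 10^-3 mol
mass of CaCO3 = 2.749 × 10^-3 × 100.09 = 0.2752 g
% CaCO3 = 0.2752 / 0.6136 × 100 = 44.85 %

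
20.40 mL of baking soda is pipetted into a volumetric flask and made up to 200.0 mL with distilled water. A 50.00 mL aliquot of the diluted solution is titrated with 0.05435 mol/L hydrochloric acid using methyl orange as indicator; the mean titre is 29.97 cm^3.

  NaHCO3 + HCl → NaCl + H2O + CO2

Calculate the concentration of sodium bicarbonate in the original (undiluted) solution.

n(HCl) = 0.02997 × 0.05435 = 1.629 × 10^-3 mol
n(NaHCO3) in the aliquot = 1.629 × 10^-3 mol (1:1 ratio)
[NaHCO3]_dilute = 1.629 × 10^-3 / 0.05000 = 0.03258 mol/L
Dilution factor = 200.0 / 20.40 = 9.804
[NaHCO3]_stock = 0.03258 × 9.804 = 0.3194 mol/L

0.3194 mol/L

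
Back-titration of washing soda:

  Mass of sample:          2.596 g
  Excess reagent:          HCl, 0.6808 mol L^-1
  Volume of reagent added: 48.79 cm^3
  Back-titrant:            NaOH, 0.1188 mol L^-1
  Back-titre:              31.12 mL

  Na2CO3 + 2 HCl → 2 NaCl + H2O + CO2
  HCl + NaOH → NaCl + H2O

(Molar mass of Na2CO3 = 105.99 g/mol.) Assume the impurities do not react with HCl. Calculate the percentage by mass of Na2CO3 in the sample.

60.26 %

n(HCl) added = 0.04879 × 0.6808 = 0.03322 mol
n(NaOH) used in back-titration = 0.03112 × 0.1188 = 3.697 × 10^-3 mol
n(HCl) left over = 3.697 × 10^-3 mol (1:1 ratio)
n(HCl) consumed by analyte = 0.03322 − 3.697 × 10^-3 = 0.02952 mol
From the 1:2 ratio, n(Na2CO3) = 1/2 × 0.02952 = 0.01476 mol
mass of Na2CO3 = 0.01476 × 105.99 = 1.564 g
% Na2CO3 = 1.564 / 2.596 × 100 = 60.26 %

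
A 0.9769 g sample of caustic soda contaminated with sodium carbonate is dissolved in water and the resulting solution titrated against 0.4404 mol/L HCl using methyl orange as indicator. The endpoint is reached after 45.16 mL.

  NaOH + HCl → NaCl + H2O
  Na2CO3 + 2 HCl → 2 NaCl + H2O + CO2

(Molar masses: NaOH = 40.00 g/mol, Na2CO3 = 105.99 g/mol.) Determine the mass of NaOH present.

n(HCl) = 0.04516 × 0.4404 = 0.01989 mol
Let x = n(NaOH), y = n(Na2CO3).
Titrant: 1x + 2y = 0.01989;  mass: 40.00x + 105.99y = 0.9769
Solving, x = 5.932 × 10^-3 mol, y = 6.978 × 10^-3 mol
mass of NaOH = 5.932 × 10^-3 × 40.00 = 0.2373 g

0.2373 g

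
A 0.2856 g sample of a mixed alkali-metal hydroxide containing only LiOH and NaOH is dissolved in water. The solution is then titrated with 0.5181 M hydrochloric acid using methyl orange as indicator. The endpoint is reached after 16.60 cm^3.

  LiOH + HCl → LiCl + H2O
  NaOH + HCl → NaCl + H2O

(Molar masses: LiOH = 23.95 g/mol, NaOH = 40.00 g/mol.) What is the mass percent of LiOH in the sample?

30.52 %

n(HCl) = 0.01660 × 0.5181 = 8.600 × 10^-3 mol
Let x = n(LiOH), y = n(NaOH).
Titrant: 1x + 1y = 8.600 × 10^-3;  mass: 23.95x + 40.00y = 0.2856
Solving, x = 3.640 × 10^-3 mol, y = 4.961 × 10^-3 mol
mass of LiOH = 3.640 × 10^-3 × 23.95 = 0.08717 g
% LiOH = 0.08717 / 0.2856 × 100 = 30.52 %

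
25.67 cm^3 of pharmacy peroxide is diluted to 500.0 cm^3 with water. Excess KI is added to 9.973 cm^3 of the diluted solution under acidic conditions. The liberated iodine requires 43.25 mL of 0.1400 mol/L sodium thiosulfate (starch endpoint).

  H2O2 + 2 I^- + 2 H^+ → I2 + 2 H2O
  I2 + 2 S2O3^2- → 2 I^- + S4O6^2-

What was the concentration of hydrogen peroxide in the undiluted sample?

n(S2O3^2-) = 0.04325 × 0.1400 = 6.055 × 10^-3 mol
n(I2) = n(S2O3^2-)/2 = 3.028 × 10^-3 mol
n(H2O2) in the aliquot = 3.028 × 10^-3 mol (1:1 ratio)
[H2O2]_dilute = 3.028 × 10^-3 / 0.009973 = 0.3036 mol/L
[H2O2]_original = 0.3036 × 500.0/25.67 = 5.913 mol/L

5.913 mol/L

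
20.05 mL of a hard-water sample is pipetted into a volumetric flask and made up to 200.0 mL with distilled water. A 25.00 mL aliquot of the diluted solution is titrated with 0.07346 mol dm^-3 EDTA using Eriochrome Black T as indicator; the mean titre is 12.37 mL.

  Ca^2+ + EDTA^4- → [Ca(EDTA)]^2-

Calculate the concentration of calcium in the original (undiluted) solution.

0.3626 mol/L

n(EDTA) = 0.01237 × 0.07346 = 9.087 × 10^-4 mol
n(Ca2+) in the aliquot = 9.087 × 10^-4 mol (1:1 ratio)
[Ca2+]_dilute = 9.087 × 10^-4 / 0.02500 = 0.03635 mol/L
Dilution factor = 200.0 / 20.05 = 9.975
[Ca2+]_stock = 0.03635 × 9.975 = 0.3626 mol/L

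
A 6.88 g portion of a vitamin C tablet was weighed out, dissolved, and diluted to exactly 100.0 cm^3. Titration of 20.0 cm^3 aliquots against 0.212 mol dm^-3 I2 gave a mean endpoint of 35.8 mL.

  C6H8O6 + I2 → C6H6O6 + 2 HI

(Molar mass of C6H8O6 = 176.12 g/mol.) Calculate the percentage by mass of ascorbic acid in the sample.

97.1 %

n(I2) per titration = 0.0358 × 0.212 = 7.59 × 10^-3 mol
n(C6H8O6) in each aliquot = 7.59 × 10^-3 mol (1:1 ratio)
n(C6H8O6) in the whole flask = 7.59 × 10^-3 × 100.0/20.0 = 0.0379 mol
mass of C6H8O6 = 0.0379 × 176.12 = 6.68 g
% C6H8O6 = 6.68 / 6.88 × 100 = 97.1 %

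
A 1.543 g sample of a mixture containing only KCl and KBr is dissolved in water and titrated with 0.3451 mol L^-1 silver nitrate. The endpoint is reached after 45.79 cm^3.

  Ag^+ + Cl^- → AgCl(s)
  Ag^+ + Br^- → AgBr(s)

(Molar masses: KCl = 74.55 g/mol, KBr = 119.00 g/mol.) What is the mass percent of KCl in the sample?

n(AgNO3) = 0.04579 × 0.3451 = 0.01580 mol
Let x = n(KCl), y = n(KBr).
Titrant: 1x + 1y = 0.01580;  mass: 74.55x + 119.00y = 1.543
Solving, x = 7.592 × 10^-3 mol, y = 8.210 × 10^-3 mol
mass of KCl = 7.592 × 10^-3 × 74.55 = 0.5660 g
% KCl = 0.5660 / 1.543 × 100 = 36.68 %

36.68 %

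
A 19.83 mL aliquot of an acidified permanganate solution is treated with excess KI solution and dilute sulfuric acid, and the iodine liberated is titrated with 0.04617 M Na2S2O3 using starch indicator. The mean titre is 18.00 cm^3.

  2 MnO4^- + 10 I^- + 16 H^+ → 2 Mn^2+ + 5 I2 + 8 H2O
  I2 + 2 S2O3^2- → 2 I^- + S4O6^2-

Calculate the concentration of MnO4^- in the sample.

0.008382 M

n(S2O3^2-) = 0.01800 × 0.04617 = 8.311 × 10^-4 mol
n(I2) = n(S2O3^2-)/2 = 4.155 × 10^-4 mol
From the 2:5 ratio, n(MnO4^-) in the aliquot = 2/5 × 4.155 × 10^-4 = 1.662 × 10^-4 mol
[MnO4^-] = 1.662 × 10^-4 / 0.01983 = 0.008382 mol/L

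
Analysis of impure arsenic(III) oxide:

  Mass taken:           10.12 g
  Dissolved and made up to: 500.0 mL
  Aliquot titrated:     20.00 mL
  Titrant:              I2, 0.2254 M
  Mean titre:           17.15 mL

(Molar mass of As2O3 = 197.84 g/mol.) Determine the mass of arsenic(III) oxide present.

9.560 g

As2O3 + 2 I2 + 2 H2O → As2O5 + 4 HI
n(I2) per titration = 0.01715 × 0.2254 = 3.866 × 10^-3 mol
From the 1:2 ratio, n(As2O3) in each aliquot = 1/2 × 3.866 × 10^-3 = 1.933 × 10^-3 mol
n(As2O3) in the whole flask = 1.933 × 10^-3 × 500.0/20.00 = 0.04832 mol
mass of As2O3 = 0.04832 × 197.84 = 9.560 g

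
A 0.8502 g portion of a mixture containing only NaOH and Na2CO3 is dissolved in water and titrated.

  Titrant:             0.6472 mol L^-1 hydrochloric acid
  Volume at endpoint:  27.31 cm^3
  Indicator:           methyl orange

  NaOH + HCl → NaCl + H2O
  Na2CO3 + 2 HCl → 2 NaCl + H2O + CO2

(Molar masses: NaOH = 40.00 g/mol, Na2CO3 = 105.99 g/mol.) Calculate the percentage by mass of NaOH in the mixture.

31.31 %

n(HCl) = 0.02731 × 0.6472 = 0.01768 mol
Let x = n(NaOH), y = n(Na2CO3).
Titrant: 1x + 2y = 0.01768;  mass: 40.00x + 105.99y = 0.8502
Solving, x = 6.656 × 10^-3 mol, y = 5.510 × 10^-3 mol
mass of NaOH = 6.656 × 10^-3 × 40.00 = 0.2662 g
% NaOH = 0.2662 / 0.8502 × 100 = 31.31 %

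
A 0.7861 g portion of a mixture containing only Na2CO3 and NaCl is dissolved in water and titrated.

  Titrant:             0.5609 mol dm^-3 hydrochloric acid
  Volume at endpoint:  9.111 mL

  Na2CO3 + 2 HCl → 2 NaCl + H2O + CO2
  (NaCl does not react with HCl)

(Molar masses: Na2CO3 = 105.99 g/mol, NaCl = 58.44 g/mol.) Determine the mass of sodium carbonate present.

n(HCl) = 0.009111 × 0.5609 = 5.110 × 10^-3 mol
Let x = n(Na2CO3), y = n(NaCl).
Titrant: 2x = 5.110 × 10^-3;  mass: 105.99x + 58.44y = 0.7861
Solving, x = 2.555 × 10^-3 mol, y = 8.817 × 10^-3 mol
mass of Na2CO3 = 2.555 × 10^-3 × 105.99 = 0.2708 g

0.2708 g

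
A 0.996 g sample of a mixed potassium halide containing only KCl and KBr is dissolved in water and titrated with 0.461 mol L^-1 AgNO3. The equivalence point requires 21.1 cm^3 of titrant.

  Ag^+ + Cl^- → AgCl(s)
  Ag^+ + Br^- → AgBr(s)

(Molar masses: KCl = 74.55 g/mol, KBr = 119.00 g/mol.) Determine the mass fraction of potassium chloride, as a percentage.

27.2 %

n(AgNO3) = 0.0211 × 0.461 = 9.73 × 10^-3 mol
Let x = n(KCl), y = n(KBr).
Titrant: 1x + 1y = 9.73 × 10^-3;  mass: 74.55x + 119.00y = 0.996
Solving, x = 3.63 × 10^-3 mol, y = 6.09 × 10^-3 mol
mass of KCl = 3.63 × 10^-3 × 74.55 = 0.271 g
% KCl = 0.271 / 0.996 × 100 = 27.2 %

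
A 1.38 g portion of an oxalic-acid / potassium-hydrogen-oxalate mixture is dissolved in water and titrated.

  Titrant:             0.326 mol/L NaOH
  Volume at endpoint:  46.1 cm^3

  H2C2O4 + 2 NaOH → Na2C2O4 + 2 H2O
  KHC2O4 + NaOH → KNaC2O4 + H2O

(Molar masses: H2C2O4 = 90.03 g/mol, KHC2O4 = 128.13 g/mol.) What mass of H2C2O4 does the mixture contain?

n(NaOH) = 0.0461 × 0.326 = 0.0150 mol
Let x = n(H2C2O4), y = n(KHC2O4).
Titrant: 2x + 1y = 0.0150;  mass: 90.03x + 128.13y = 1.38
Solving, x = 3.28 × 10^-3 mol, y = 8.46 × 10^-3 mol
mass of H2C2O4 = 3.28 × 10^-3 × 90.03 = 0.296 g

0.296 g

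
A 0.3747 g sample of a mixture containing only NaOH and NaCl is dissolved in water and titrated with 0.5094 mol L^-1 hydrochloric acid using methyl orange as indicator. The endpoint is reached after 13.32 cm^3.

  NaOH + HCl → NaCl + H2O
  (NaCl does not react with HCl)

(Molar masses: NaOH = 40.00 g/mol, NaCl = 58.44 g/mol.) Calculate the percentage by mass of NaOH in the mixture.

72.43 %

n(HCl) = 0.01332 × 0.5094 = 6.785 × 10^-3 mol
Let x = n(NaOH), y = n(NaCl).
Titrant: 1x = 6.785 × 10^-3;  mass: 40.00x + 58.44y = 0.3747
Solving, x = 6.785 × 10^-3 mol, y = 1.767 × 10^-3 mol
mass of NaOH = 6.785 × 10^-3 × 40.00 = 0.2714 g
% NaOH = 0.2714 / 0.3747 × 100 = 72.43 %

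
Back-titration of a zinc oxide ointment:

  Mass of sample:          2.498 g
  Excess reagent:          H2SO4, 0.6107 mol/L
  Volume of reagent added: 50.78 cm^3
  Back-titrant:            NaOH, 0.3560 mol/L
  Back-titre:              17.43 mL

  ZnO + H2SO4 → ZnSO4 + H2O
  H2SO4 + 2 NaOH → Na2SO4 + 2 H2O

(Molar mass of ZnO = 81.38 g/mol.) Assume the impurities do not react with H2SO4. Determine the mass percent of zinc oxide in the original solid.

n(H2SO4) added = 0.05078 × 0.6107 = 0.03101 mol
n(NaOH) used in back-titration = 0.01743 × 0.3560 = 6.205 × 10^-3 mol
From the 1:2 ratio, n(H2SO4) left over = 1/2 × 6.205 × 10^-3 = 3.103 × 10^-3 mol
n(H2SO4) consumed by analyte = 0.03101 − 3.103 × 10^-3 = 0.02791 mol
n(ZnO) = 0.02791 mol (1:1 ratio)
mass of ZnO = 0.02791 × 81.38 = 2.271 g
% ZnO = 2.271 / 2.498 × 100 = 90.92 %

90.92 %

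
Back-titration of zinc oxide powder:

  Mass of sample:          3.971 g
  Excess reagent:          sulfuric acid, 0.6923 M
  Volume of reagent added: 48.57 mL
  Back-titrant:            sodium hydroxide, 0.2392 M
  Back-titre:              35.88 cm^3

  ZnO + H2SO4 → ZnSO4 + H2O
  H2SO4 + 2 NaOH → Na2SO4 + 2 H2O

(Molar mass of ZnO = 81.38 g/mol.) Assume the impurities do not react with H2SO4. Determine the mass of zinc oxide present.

2.387 g

n(H2SO4) added = 0.04857 × 0.6923 = 0.03363 mol
n(NaOH) used in back-titration = 0.03588 × 0.2392 = 8.582 × 10^-3 mol
From the 1:2 ratio, n(H2SO4) left over = 1/2 × 8.582 × 10^-3 = 4.291 × 10^-3 mol
n(H2SO4) consumed by analyte = 0.03363 − 4.291 × 10^-3 = 0.02933 mol
n(ZnO) = 0.02933 mol (1:1 ratio)
mass of ZnO = 0.02933 × 81.38 = 2.387 g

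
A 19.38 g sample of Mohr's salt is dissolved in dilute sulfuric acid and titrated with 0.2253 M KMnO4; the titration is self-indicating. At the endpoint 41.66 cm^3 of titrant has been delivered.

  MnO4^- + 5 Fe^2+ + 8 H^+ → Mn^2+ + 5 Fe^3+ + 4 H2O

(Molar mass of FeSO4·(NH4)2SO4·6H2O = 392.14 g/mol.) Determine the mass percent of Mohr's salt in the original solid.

n(KMnO4) = 0.04166 L × 0.2253 mol/L = 9.386 × 10^-3 mol
From the 5:1 ratio, n(FeSO4·(NH4)2SO4·6H2O) = 5/1 × 9.386 × 10^-3 = 0.04693 mol
mass of FeSO4·(NH4)2SO4·6H2O = 0.04693 × 392.14 g/mol = 18.40 g
% FeSO4·(NH4)2SO4·6H2O = 18.40 / 19.38 × 100 = 94.96 %

94.96 %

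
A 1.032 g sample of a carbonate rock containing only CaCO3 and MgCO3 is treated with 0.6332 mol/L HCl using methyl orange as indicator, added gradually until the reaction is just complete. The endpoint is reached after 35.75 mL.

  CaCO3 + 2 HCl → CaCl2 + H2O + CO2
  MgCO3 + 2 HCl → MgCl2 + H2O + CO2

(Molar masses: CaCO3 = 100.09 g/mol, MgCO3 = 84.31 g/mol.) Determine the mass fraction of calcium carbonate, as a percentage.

47.78 %

n(HCl) = 0.03575 × 0.6332 = 0.02264 mol
Let x = n(CaCO3), y = n(MgCO3).
Titrant: 2x + 2y = 0.02264;  mass: 100.09x + 84.31y = 1.032
Solving, x = 4.927 × 10^-3 mol, y = 6.392 × 10^-3 mol
mass of CaCO3 = 4.927 × 10^-3 × 100.09 = 0.4931 g
% CaCO3 = 0.4931 / 1.032 × 100 = 47.78 %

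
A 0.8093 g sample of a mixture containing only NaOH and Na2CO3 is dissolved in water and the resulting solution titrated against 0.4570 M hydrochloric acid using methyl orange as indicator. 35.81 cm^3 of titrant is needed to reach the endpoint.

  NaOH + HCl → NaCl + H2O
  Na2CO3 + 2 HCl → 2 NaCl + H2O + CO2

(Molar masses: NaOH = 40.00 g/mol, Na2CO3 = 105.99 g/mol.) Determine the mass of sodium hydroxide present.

n(HCl) = 0.03581 × 0.4570 = 0.01637 mol
Let x = n(NaOH), y = n(Na2CO3).
Titrant: 1x + 2y = 0.01637;  mass: 40.00x + 105.99y = 0.8093
Solving, x = 4.461 × 10^-3 mol, y = 5.952 × 10^-3 mol
mass of NaOH = 4.461 × 10^-3 × 40.00 = 0.1784 g

0.1784 g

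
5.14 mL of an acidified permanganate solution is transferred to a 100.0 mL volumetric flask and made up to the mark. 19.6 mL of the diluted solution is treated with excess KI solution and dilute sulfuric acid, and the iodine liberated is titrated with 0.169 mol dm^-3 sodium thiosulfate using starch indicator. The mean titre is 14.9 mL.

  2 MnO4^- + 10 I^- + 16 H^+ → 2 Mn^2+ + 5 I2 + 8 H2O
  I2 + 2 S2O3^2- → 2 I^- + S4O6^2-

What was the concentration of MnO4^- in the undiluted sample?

0.500 mol/L

n(S2O3^2-) = 0.0149 × 0.169 = 2.52 × 10^-3 mol
n(I2) = n(S2O3^2-)/2 = 1.26 × 10^-3 mol
From the 2:5 ratio, n(MnO4^-) in the aliquot = 2/5 × 1.26 × 10^-3 = 5.04 × 10^-4 mol
[MnO4^-]_dilute = 5.04 × 10^-4 / 0.0196 = 0.0257 mol/L
[MnO4^-]_original = 0.0257 × 100.0/5.14 = 0.500 mol/L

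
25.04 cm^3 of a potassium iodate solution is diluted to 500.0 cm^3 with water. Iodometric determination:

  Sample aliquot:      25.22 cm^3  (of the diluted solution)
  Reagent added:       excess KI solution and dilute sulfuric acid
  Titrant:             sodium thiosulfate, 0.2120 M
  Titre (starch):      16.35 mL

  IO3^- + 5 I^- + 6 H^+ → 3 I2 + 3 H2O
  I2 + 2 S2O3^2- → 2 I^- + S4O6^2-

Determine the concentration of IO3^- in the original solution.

0.4574 M

n(S2O3^2-) = 0.01635 × 0.2120 = 3.466 × 10^-3 mol
n(I2) = n(S2O3^2-)/2 = 1.733 × 10^-3 mol
From the 1:3 ratio, n(IO3^-) in the aliquot = 1/3 × 1.733 × 10^-3 = 5.777 × 10^-4 mol
[IO3^-]_dilute = 5.777 × 10^-4 / 0.02522 = 0.02291 mol/L
[IO3^-]_original = 0.02291 × 500.0/25.04 = 0.4574 mol/L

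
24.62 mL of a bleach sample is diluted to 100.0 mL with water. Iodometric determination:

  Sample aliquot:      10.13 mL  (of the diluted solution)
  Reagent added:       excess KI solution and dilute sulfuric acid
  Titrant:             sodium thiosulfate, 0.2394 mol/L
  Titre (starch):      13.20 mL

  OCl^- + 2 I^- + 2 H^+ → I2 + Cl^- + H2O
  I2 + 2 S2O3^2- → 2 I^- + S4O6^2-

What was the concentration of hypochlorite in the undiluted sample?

0.6335 mol/L

n(S2O3^2-) = 0.01320 × 0.2394 = 3.160 × 10^-3 mol
n(I2) = n(S2O3^2-)/2 = 1.580 × 10^-3 mol
n(OCl^-) in the aliquot = 1.580 × 10^-3 mol (1:1 ratio)
[OCl^-]_dilute = 1.580 × 10^-3 / 0.01013 = 0.1560 mol/L
[OCl^-]_original = 0.1560 × 100.0/24.62 = 0.6335 mol/L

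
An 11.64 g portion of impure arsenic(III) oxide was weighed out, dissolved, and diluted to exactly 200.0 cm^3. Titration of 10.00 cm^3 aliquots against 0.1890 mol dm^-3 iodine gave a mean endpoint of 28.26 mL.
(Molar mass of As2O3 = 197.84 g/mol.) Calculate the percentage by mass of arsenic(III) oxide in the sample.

90.78 %

As2O3 + 2 I2 + 2 H2O → As2O5 + 4 HI
n(I2) per titration = 0.02826 × 0.1890 = 5.341 × 10^-3 mol
From the 1:2 ratio, n(As2O3) in each aliquot = 1/2 × 5.341 × 10^-3 = 2.671 × 10^-3 mol
n(As2O3) in the whole flask = 2.671 × 10^-3 × 200.0/10.00 = 0.05341 mol
mass of As2O3 = 0.05341 × 197.84 = 10.57 g
% As2O3 = 10.57 / 11.64 × 100 = 90.78 %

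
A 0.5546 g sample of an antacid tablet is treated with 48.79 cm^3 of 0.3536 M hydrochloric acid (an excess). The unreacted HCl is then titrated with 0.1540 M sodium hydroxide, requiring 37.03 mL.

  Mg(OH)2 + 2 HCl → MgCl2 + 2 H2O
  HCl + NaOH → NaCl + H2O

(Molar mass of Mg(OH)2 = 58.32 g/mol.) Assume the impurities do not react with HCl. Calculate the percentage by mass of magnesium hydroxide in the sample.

n(HCl) added = 0.04879 × 0.3536 = 0.01725 mol
n(NaOH) used in back-titration = 0.03703 × 0.1540 = 5.703 × 10^-3 mol
n(HCl) left over = 5.703 × 10^-3 mol (1:1 ratio)
n(HCl) consumed by analyte = 0.01725 − 5.703 × 10^-3 = 0.01155 mol
From the 1:2 ratio, n(Mg(OH)2) = 1/2 × 0.01155 = 5.775 × 10^-3 mol
mass of Mg(OH)2 = 5.775 × 10^-3 × 58.32 = 0.3368 g
% Mg(OH)2 = 0.3368 / 0.5546 × 100 = 60.73 %

60.73 %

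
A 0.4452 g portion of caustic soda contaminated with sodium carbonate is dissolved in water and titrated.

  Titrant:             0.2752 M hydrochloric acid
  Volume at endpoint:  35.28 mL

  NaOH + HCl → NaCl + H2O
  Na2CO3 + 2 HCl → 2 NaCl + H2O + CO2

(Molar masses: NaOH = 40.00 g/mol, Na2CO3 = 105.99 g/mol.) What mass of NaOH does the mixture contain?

n(HCl) = 0.03528 × 0.2752 = 9.709 × 10^-3 mol
Let x = n(NaOH), y = n(Na2CO3).
Titrant: 1x + 2y = 9.709 × 10^-3;  mass: 40.00x + 105.99y = 0.4452
Solving, x = 5.335 × 10^-3 mol, y = 2.187 × 10^-3 mol
mass of NaOH = 5.335 × 10^-3 × 40.00 = 0.2134 g

0.2134 g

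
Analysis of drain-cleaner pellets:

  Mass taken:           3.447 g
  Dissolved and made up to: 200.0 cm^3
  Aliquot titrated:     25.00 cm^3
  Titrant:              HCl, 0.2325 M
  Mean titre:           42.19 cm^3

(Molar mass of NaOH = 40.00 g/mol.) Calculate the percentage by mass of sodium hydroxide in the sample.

91.06 %

NaOH + HCl → NaCl + H2O
n(HCl) per titration = 0.04219 × 0.2325 = 9.809 × 10^-3 mol
n(NaOH) in each aliquot = 9.809 × 10^-3 mol (1:1 ratio)
n(NaOH) in the whole flask = 9.809 × 10^-3 × 200.0/25.00 = 0.07847 mol
mass of NaOH = 0.07847 × 40.00 = 3.139 g
% NaOH = 3.139 / 3.447 × 100 = 91.06 %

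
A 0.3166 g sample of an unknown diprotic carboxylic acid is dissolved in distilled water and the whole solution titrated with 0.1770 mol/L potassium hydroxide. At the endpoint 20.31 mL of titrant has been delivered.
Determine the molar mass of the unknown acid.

n(KOH) = 0.02031 L × 0.1770 mol/L = 3.595 × 10^-3 mol
From the 1:2 ratio, n(H2A) = 1/2 × 3.595 × 10^-3 = 1.797 × 10^-3 mol
M = m / n = 0.3166 g / 1.797 × 10^-3 mol = 176.1 g/mol

176.1 g/mol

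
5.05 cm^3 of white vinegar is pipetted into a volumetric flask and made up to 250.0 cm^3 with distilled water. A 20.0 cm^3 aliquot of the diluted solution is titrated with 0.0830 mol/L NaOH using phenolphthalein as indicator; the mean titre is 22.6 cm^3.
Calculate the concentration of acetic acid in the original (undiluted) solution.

4.64 mol/L

CH3COOH + NaOH → CH3COONa + H2O
n(NaOH) = 0.0226 × 0.0830 = 1.88 × 10^-3 mol
n(CH3COOH) in the aliquot = 1.88 × 10^-3 mol (1:1 ratio)
[CH3COOH]_dilute = 1.88 × 10^-3 / 0.0200 = 0.0938 mol/L
Dilution factor = 250.0 / 5.05 = 49.50
[CH3COOH]_stock = 0.0938 × 49.50 = 4.64 mol/L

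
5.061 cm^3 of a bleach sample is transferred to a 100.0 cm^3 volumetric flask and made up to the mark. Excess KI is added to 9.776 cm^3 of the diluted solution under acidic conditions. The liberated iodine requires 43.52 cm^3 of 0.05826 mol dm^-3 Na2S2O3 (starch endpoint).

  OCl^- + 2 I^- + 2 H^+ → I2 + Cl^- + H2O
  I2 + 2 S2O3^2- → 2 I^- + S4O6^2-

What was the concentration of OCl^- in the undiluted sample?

2.562 mol/L

n(S2O3^2-) = 0.04352 × 0.05826 = 2.535 × 10^-3 mol
n(I2) = n(S2O3^2-)/2 = 1.268 × 10^-3 mol
n(OCl^-) in the aliquot = 1.268 × 10^-3 mol (1:1 ratio)
[OCl^-]_dilute = 1.268 × 10^-3 / 0.009776 = 0.1297 mol/L
[OCl^-]_original = 0.1297 × 100.0/5.061 = 2.562 mol/L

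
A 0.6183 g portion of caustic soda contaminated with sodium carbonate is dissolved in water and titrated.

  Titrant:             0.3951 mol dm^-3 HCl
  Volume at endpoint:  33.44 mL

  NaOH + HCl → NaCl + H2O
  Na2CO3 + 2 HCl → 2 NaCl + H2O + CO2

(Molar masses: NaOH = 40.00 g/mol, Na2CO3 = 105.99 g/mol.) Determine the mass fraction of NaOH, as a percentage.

n(HCl) = 0.03344 × 0.3951 = 0.01321 mol
Let x = n(NaOH), y = n(Na2CO3).
Titrant: 1x + 2y = 0.01321;  mass: 40.00x + 105.99y = 0.6183
Solving, x = 6.301 × 10^-3 mol, y = 3.456 × 10^-3 mol
mass of NaOH = 6.301 × 10^-3 × 40.00 = 0.2520 g
% NaOH = 0.2520 / 0.6183 × 100 = 40.76 %

40.76 %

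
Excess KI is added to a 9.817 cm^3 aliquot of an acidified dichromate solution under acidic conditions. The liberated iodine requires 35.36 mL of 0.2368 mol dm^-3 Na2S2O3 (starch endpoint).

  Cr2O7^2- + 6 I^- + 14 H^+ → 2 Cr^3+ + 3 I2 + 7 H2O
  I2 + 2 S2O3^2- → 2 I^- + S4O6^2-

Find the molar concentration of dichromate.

0.1422 mol/L

n(S2O3^2-) = 0.03536 × 0.2368 = 8.373 × 10^-3 mol
n(I2) = n(S2O3^2-)/2 = 4.187 × 10^-3 mol
From the 1:3 ratio, n(Cr2O7^2-) in the aliquot = 1/3 × 4.187 × 10^-3 = 1.396 × 10^-3 mol
[Cr2O7^2-] = 1.396 × 10^-3 / 0.009817 = 0.1422 mol/L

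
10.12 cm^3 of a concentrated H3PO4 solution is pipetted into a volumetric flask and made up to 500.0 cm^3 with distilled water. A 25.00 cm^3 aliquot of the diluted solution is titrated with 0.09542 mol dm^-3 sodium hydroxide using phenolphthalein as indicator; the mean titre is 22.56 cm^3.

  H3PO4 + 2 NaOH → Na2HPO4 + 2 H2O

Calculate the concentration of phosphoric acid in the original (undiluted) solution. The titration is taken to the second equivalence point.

2.127 mol/L

n(NaOH) = 0.02256 × 0.09542 = 2.153 × 10^-3 mol
From the 1:2 ratio, n(H3PO4) in the aliquot = 1/2 × 2.153 × 10^-3 = 1.076 × 10^-3 mol
[H3PO4]_dilute = 1.076 × 10^-3 / 0.02500 = 0.04305 mol/L
Dilution factor = 500.0 / 10.12 = 49.41
[H3PO4]_stock = 0.04305 × 49.41 = 2.127 mol/L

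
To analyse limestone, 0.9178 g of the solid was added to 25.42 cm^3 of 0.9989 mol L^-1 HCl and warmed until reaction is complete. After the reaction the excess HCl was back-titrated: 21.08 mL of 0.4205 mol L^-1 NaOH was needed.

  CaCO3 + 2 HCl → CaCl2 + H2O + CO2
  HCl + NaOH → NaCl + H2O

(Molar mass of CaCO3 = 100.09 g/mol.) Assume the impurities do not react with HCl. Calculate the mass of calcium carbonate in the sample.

n(HCl) added = 0.02542 × 0.9989 = 0.02539 mol
n(NaOH) used in back-titration = 0.02108 × 0.4205 = 8.864 × 10^-3 mol
n(HCl) left over = 8.864 × 10^-3 mol (1:1 ratio)
n(HCl) consumed by analyte = 0.02539 − 8.864 × 10^-3 = 0.01653 mol
From the 1:2 ratio, n(CaCO3) = 1/2 × 0.01653 = 8.264 × 10^-3 mol
mass of CaCO3 = 8.264 × 10^-3 × 100.09 = 0.8271 g

0.8271 g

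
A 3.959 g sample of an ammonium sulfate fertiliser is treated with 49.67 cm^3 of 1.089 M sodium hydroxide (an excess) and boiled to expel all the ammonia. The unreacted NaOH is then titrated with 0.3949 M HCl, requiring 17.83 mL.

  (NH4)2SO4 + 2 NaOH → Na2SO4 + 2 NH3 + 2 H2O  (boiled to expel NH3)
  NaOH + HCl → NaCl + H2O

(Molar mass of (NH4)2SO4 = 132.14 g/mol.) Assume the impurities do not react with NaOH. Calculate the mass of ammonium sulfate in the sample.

n(NaOH) added = 0.04967 × 1.089 = 0.05409 mol
n(HCl) used in back-titration = 0.01783 × 0.3949 = 7.041 × 10^-3 mol
n(NaOH) left over = 7.041 × 10^-3 mol (1:1 ratio)
n(NaOH) consumed by analyte = 0.05409 − 7.041 × 10^-3 = 0.04705 mol
From the 1:2 ratio, n((NH4)2SO4) = 1/2 × 0.04705 = 0.02352 mol
mass of (NH4)2SO4 = 0.02352 × 132.14 = 3.109 g

3.109 g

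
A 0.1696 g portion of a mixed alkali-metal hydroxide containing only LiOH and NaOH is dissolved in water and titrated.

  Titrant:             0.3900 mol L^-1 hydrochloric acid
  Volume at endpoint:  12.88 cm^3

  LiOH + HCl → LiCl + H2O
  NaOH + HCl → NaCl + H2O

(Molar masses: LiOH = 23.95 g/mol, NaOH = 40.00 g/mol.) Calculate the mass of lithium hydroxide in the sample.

0.04675 g

n(HCl) = 0.01288 × 0.3900 = 5.023 × 10^-3 mol
Let x = n(LiOH), y = n(NaOH).
Titrant: 1x + 1y = 5.023 × 10^-3;  mass: 23.95x + 40.00y = 0.1696
Solving, x = 1.952 × 10^-3 mol, y = 3.071 × 10^-3 mol
mass of LiOH = 1.952 × 10^-3 × 23.95 = 0.04675 g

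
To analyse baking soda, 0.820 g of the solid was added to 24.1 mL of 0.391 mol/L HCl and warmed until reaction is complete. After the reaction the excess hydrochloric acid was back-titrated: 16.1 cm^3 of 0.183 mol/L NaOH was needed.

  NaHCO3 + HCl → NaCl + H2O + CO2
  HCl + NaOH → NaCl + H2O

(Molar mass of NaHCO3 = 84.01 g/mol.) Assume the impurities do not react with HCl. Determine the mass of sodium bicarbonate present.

n(HCl) added = 0.0241 × 0.391 = 9.42 × 10^-3 mol
n(NaOH) used in back-titration = 0.0161 × 0.183 = 2.95 × 10^-3 mol
n(HCl) left over = 2.95 × 10^-3 mol (1:1 ratio)
n(HCl) consumed by analyte = 9.42 × 10^-3 − 2.95 × 10^-3 = 6.48 × 10^-3 mol
n(NaHCO3) = 6.48 × 10^-3 mol (1:1 ratio)
mass of NaHCO3 = 6.48 × 10^-3 × 84.01 = 0.544 g

0.544 g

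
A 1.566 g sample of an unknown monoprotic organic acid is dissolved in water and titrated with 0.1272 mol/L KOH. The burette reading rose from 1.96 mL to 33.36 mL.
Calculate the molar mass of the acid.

n(KOH) = 0.03140 L × 0.1272 mol/L = 3.994 × 10^-3 mol
n(HA) = 3.994 × 10^-3 mol (1:1 ratio)
M = m / n = 1.566 g / 3.994 × 10^-3 mol = 392.1 g/mol

392.1 g/mol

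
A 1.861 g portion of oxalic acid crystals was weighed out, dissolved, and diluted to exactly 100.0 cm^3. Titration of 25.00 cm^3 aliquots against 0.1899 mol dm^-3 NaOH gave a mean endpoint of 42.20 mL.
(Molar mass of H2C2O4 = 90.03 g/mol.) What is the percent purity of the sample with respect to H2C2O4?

77.54 %

H2C2O4 + 2 NaOH → Na2C2O4 + 2 H2O
n(NaOH) per titration = 0.04220 × 0.1899 = 8.014 × 10^-3 mol
From the 1:2 ratio, n(H2C2O4) in each aliquot = 1/2 × 8.014 × 10^-3 = 4.007 × 10^-3 mol
n(H2C2O4) in the whole flask = 4.007 × 10^-3 × 100.0/25.00 = 0.01603 mol
mass of H2C2O4 = 0.01603 × 90.03 = 1.443 g
% H2C2O4 = 1.443 / 1.861 × 100 = 77.54 %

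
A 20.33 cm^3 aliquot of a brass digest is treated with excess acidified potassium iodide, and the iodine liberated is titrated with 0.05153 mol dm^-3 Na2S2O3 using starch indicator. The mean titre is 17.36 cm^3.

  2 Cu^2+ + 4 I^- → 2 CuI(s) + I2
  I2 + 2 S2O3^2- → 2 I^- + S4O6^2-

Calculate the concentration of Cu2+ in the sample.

n(S2O3^2-) = 0.01736 × 0.05153 = 8.946 × 10^-4 mol
n(I2) = n(S2O3^2-)/2 = 4.473 × 10^-4 mol
From the 2:1 ratio, n(Cu2+) in the aliquot = 2/1 × 4.473 × 10^-4 = 8.946 × 10^-4 mol
[Cu2+] = 8.946 × 10^-4 / 0.02033 = 0.04400 mol/L

0.04400 mol/L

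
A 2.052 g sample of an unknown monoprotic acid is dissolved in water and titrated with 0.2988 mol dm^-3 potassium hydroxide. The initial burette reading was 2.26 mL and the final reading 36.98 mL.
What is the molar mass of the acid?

197.8 g/mol

n(KOH) = 0.03472 L × 0.2988 mol/L = 0.01037 mol
n(HA) = 0.01037 mol (1:1 ratio)
M = m / n = 2.052 g / 0.01037 mol = 197.8 g/mol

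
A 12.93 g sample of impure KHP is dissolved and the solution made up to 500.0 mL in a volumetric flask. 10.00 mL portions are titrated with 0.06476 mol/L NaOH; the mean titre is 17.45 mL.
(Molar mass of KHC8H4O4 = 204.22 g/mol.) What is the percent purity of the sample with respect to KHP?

89.24 %

KHC8H4O4 + NaOH → KNaC8H4O4 + H2O
n(NaOH) per titration = 0.01745 × 0.06476 = 1.130 × 10^-3 mol
n(KHC8H4O4) in each aliquot = 1.130 × 10^-3 mol (1:1 ratio)
n(KHC8H4O4) in the whole flask = 1.130 × 10^-3 × 500.0/10.00 = 0.05650 mol
mass of KHC8H4O4 = 0.05650 × 204.22 = 11.54 g
% KHC8H4O4 = 11.54 / 12.93 × 100 = 89.24 %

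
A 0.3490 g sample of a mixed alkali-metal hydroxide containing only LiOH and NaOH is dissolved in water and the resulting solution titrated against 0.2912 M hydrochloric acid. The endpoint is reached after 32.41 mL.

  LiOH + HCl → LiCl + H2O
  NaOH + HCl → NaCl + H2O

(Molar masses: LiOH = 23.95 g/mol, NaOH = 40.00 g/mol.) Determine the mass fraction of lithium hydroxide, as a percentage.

n(HCl) = 0.03241 × 0.2912 = 9.438 × 10^-3 mol
Let x = n(LiOH), y = n(NaOH).
Titrant: 1x + 1y = 9.438 × 10^-3;  mass: 23.95x + 40.00y = 0.3490
Solving, x = 1.776 × 10^-3 mol, y = 7.661 × 10^-3 mol
mass of LiOH = 1.776 × 10^-3 × 23.95 = 0.04255 g
% LiOH = 0.04255 / 0.3490 × 100 = 12.19 %

12.19 %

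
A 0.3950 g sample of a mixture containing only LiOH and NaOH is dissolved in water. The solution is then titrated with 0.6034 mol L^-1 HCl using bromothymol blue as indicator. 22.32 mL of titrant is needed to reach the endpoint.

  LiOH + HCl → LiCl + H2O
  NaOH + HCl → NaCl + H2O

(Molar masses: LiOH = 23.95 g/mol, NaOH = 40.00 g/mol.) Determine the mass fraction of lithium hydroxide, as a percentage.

n(HCl) = 0.02232 × 0.6034 = 0.01347 mol
Let x = n(LiOH), y = n(NaOH).
Titrant: 1x + 1y = 0.01347;  mass: 23.95x + 40.00y = 0.3950
Solving, x = 8.954 × 10^-3 mol, y = 4.514 × 10^-3 mol
mass of LiOH = 8.954 × 10^-3 × 23.95 = 0.2145 g
% LiOH = 0.2145 / 0.3950 × 100 = 54.29 %

54.29 %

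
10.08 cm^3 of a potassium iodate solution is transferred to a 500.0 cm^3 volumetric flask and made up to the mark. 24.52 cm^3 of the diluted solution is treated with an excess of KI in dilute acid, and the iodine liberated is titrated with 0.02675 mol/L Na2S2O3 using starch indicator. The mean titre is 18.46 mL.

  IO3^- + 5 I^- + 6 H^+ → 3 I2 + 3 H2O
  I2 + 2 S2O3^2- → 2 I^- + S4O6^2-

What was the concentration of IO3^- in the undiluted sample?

0.1665 mol/L

n(S2O3^2-) = 0.01846 × 0.02675 = 4.938 × 10^-4 mol
n(I2) = n(S2O3^2-)/2 = 2.469 × 10^-4 mol
From the 1:3 ratio, n(IO3^-) in the aliquot = 1/3 × 2.469 × 10^-4 = 8.230 × 10^-5 mol
[IO3^-]_dilute = 8.230 × 10^-5 / 0.02452 = 0.003356 mol/L
[IO3^-]_original = 0.003356 × 500.0/10.08 = 0.1665 mol/L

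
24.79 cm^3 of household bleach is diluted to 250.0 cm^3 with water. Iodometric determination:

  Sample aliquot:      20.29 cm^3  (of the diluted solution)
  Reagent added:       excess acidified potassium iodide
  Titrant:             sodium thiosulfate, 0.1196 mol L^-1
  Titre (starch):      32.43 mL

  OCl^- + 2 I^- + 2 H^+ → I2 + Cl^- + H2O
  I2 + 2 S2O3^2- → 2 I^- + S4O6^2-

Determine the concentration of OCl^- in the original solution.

n(S2O3^2-) = 0.03243 × 0.1196 = 3.879 × 10^-3 mol
n(I2) = n(S2O3^2-)/2 = 1.939 × 10^-3 mol
n(OCl^-) in the aliquot = 1.939 × 10^-3 mol (1:1 ratio)
[OCl^-]_dilute = 1.939 × 10^-3 / 0.02029 = 0.09558 mol/L
[OCl^-]_original = 0.09558 × 250.0/24.79 = 0.9639 mol/L

0.9639 mol/L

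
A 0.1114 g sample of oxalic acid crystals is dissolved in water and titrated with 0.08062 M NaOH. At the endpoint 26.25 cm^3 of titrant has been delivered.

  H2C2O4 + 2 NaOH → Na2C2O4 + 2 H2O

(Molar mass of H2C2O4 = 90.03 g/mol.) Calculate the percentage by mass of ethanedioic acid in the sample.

85.52 %

n(NaOH) = 0.02625 L × 0.08062 mol/L = 2.116 × 10^-3 mol
From the 1:2 ratio, n(H2C2O4) = 1/2 × 2.116 × 10^-3 = 1.058 × 10^-3 mol
mass of H2C2O4 = 1.058 × 10^-3 × 90.03 g/mol = 0.09526 g
% H2C2O4 = 0.09526 / 0.1114 × 100 = 85.52 %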